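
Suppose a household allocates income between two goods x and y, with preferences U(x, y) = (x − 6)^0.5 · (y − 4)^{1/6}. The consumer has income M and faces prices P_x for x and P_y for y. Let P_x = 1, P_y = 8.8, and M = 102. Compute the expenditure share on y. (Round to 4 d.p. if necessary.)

This is Cobb-Douglas in (x−6, y−4): tangency gives 0.5·P_y·(y−4) = 1/6·P_x·(x−6).
Substituting into the budget: x* = 6 + 0.75·(M − 6·P_x − 4·P_y)/P_x, and y* = 4 + 0.25·(…)/P_y.
Discretionary income = 102 − 6·1 − 4·8.8 = 60.8; x* = 6 + 0.75·60.8/1 = 51.6; y* = 4 + 0.25·60.8/8.8 = 5.7273.
Expenditure on y: 8.8·5.7273 = 50.4; share = 0.4941.

share on y = 0.4941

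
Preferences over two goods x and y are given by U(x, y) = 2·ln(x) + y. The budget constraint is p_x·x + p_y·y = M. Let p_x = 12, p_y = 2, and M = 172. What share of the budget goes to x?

share on x = 0.0233

MU_x = 2/x, MU_y = 1. Tangency: 2/x = p_x/p_y.
So x*(p_x,p_y) = 2·p_y/p_x, independent of income; and y* = (M − 2·p_y)/p_y.
At the given prices: x* = 2·2/12 = 0.3333, and y* = 84.
Expenditure on x: 12·0.3333 = 4; share = 0.0233.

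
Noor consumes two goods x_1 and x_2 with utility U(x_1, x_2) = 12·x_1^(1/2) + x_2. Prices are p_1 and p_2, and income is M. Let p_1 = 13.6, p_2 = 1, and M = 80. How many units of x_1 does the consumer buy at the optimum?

MU_x_1 = 6/√x_1, MU_x_2 = 1. Tangency: 6/√x_1 = p_1/p_2.
Solve: √x_1 = 6·p_2/p_1, so x_1*(p_1,p_2) = (6·p_2/p_1)², and x_2* = (M − p_1·x_1*)/p_2.
Plugging in: x_1* = (6·1/13.6)² = 0.1946.

x_1* = 0.1946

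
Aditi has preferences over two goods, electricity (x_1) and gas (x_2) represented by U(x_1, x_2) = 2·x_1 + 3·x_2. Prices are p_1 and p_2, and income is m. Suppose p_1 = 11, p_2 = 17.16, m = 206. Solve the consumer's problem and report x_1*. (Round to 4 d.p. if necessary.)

x_1* = 18.7273

Numerically: x_1* = 18.7273, x_2* = 0.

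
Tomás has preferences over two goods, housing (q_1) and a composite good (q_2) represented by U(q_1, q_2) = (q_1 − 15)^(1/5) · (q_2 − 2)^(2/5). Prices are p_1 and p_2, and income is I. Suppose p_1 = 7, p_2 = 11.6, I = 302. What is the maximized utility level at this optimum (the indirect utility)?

V = 3.8315

Discretionary income = 302 − 15·7 − 2·11.6 = 173.8; q_1* = 15 + 1/3·173.8/7 = 23.2762; q_2* = 2 + 2/3·173.8/11.6 = 11.9885.
Utility at the optimum: U(23.2762, 11.9885) = 3.8315.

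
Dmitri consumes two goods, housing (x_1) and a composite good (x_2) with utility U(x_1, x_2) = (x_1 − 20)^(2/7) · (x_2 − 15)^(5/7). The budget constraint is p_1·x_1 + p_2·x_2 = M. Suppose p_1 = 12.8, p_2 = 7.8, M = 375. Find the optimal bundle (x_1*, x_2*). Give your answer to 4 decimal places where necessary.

Discretionary income = 375 − 20·12.8 − 15·7.8 = 2; x_1* = 20 + 2/7·2/12.8 = 20.0446; x_2* = 15 + 5/7·2/7.8 = 15.1832.

x_1* = 20.0446, x_2* = 15.1832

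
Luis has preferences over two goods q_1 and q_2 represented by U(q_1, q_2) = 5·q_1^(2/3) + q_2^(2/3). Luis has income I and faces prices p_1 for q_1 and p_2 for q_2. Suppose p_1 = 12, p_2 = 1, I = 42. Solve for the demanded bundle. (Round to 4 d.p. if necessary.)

From the CES first-order condition, 5·(q_2/q_1)^(1/3) = p_1/p_2.
Hence q_2/q_1 = ((1/5)·p_1/p_2)^(1/(1/3)), i.e. raised to the 3 power.
Substitute q_2 = (q_2/q_1)·q_1 into the budget: q_1* = I/(p_1 + p_2·(q_2/q_1)).
Numerically q_2/q_1 = 13.824, so q_1* = 42/(12 + 1·13.824) = 1.6264 and q_2* = 13.824·1.6264 = 22.4833.

q_1* = 1.6264, q_2* = 22.4833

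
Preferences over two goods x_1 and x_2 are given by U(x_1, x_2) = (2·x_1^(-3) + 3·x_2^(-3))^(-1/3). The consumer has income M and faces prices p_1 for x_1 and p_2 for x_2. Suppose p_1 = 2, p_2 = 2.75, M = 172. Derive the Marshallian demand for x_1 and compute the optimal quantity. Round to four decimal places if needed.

MU_x_1 ∝ 2·x_1^(-4), MU_x_2 ∝ 3·x_2^(-4), so MRS = (2/3)·(x_2/x_1)^(4) = p_1/p_2.
Solve for the ratio: x_2/x_1 = [(3/2)·p_1/p_2]^(0.25).
Substitute x_2 = (x_2/x_1)·x_1 into the budget: x_1* = M/(p_1 + p_2·(x_2/x_1)).
Numerically x_2/x_1 = 1.021991, so x_1* = 172/(2 + 2.75·1.021991) = 35.7553.

x_1* = 35.7553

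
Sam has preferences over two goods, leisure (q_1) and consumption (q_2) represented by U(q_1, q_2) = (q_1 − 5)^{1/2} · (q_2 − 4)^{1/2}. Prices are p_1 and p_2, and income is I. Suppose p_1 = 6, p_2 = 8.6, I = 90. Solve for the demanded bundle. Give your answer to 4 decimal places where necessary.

q_1* = 7.1333, q_2* = 5.4884

This is Cobb-Douglas in (q_1−5, q_2−4): tangency gives 0.5·p_2·(q_2−4) = 0.5·p_1·(q_1−5).
Substituting into the budget: q_1* = 5 + 0.5·(I − 5·p_1 − 4·p_2)/p_1, and q_2* = 4 + 0.5·(…)/p_2.
Discretionary income = 90 − 5·6 − 4·8.6 = 25.6; q_1* = 5 + 0.5·25.6/6 = 7.1333; q_2* = 4 + 0.5·25.6/8.6 = 5.4884.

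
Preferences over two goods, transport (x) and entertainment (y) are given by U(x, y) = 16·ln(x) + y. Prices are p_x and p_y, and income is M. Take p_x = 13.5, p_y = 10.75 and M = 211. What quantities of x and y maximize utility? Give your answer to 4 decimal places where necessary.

Set MRS = p_x/p_y: (16/x)/1 = p_x/p_y.
So x*(p_x,p_y) = 16·p_y/p_x, independent of income; and y* = (M − 16·p_y)/p_y.
At the given prices: x* = 16·10.75/13.5 = 12.7407, and y* = 3.6279.

x* = 12.7407, y* = 3.6279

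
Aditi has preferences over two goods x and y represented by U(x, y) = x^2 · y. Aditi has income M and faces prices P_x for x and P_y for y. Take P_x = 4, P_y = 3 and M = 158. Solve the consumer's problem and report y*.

Tangency: MRS = 2·y/x = P_x/P_y.
So 2·P_y·y = P_x·x; combined with the budget, a share 2/3 of income goes to x.
Demand: x*(P_x,P_y,M) = 2/3·M/P_x and y* = 1/3·M/P_y.
At P_x=4, P_y=3, M=158: y* = 1/3·158/3 = 17.5556.

y* = 17.5556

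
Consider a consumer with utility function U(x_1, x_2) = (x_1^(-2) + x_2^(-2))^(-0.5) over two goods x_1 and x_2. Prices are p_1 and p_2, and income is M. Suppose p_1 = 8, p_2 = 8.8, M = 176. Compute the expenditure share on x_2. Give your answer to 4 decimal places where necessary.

share on x_2 = 0.5159

Numerically x_2/x_1 = 0.968729, so x_1* = 176/(8 + 8.8·0.968729) = 10.6506 and x_2* = 0.968729·10.6506 = 10.3176.
Expenditure on x_2: 8.8·10.3176 = 90.7948; share = 0.5159.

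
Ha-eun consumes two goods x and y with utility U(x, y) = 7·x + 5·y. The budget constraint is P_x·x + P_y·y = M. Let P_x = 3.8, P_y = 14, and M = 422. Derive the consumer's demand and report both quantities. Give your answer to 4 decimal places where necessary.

x* = 111.0526, y* = 0

Perfect substitutes: compare marginal utility per dollar. 7/P_x vs 5/P_y → 1.8421 vs 0.3571.
x gives more utility per dollar, so spend all income on x: x* = M/P_x, y* = 0.
Numerically: x* = 111.0526, y* = 0.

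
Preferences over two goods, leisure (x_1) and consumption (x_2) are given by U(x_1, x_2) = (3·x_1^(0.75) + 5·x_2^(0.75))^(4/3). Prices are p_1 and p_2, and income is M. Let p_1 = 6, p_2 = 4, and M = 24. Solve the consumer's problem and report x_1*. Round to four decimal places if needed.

MRS = MU_x_1/MU_x_2 = (3/5)·(x_2/x_1)^(0.25). Set equal to p_1/p_2.
Solve for the ratio: x_2/x_1 = [(5/3)·p_1/p_2]^(4).
With the ratio pinned down, the budget gives x_1* = M/(p_1 + p_2·(x_2/x_1)) and x_2* = (x_2/x_1)·x_1*.
Numerically x_2/x_1 = 39.0625, so x_1* = 24/(6 + 4·39.0625) = 0.1479.

x_1* = 0.1479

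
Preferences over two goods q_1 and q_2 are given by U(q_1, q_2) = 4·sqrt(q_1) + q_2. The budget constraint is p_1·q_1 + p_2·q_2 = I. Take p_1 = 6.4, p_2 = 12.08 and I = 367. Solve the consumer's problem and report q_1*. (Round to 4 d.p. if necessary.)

Utility is quasi-linear in q_2; the FOC for q_1 is 2/√q_1 = p_1/p_2.
Thus q_1* = (2·p_2/p_1)² — independent of I — with the rest of income spent on q_2.
Plugging in: q_1* = (2·12.08/6.4)² = 14.2506.

q_1* = 14.2506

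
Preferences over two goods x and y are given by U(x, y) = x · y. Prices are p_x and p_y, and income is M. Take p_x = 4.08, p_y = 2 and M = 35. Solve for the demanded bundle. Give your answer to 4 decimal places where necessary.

x* = 4.2892, y* = 8.75

Tangency: MRS = y/x = p_x/p_y.
Rearranging, p_y·y = p_x·x. Substituting into the budget gives p_x·x·(1 + 1) = M.
Demand: x*(p_x,p_y,M) = 0.5·M/p_x and y* = 0.5·M/p_y.
At p_x=4.08, p_y=2, M=35: x* = 0.5·35/4.08 = 4.2892, y* = 8.75.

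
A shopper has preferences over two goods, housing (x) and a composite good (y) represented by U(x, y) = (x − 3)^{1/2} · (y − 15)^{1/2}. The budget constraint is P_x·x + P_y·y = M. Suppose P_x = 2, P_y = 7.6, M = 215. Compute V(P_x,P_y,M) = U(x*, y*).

Let x' = x−3, y' = y−15. MRS = y'/x' = P_x/P_y.
Substituting into the budget: x* = 3 + 0.5·(M − 3·P_x − 15·P_y)/P_x, and y* = 15 + 0.5·(…)/P_y.
Discretionary income = 215 − 3·2 − 15·7.6 = 95; x* = 3 + 0.5·95/2 = 26.75; y* = 15 + 0.5·95/7.6 = 21.25.
Utility at the optimum: U(26.75, 21.25) = 12.1835.

V = 12.1835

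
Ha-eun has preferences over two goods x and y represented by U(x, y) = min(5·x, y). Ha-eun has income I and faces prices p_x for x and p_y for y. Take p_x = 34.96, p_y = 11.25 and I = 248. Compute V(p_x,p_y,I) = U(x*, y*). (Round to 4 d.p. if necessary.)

With perfect complements, no substitution: consume in ratio x:y = 1:5.
Budget: p_x·x + p_y·5·x = I, so (p_x + 5·p_y)·x = I.
Demand: x*(p_x,p_y,I) = I/(p_x + 5·p_y), y* = 5·I/(p_x + 5·p_y).
Here 34.96 + 5·11.25 = 91.21, giving x* = 2.719 and y* = 13.595.
Utility at the optimum: U(2.719, 13.595) = 13.595.

V = 13.595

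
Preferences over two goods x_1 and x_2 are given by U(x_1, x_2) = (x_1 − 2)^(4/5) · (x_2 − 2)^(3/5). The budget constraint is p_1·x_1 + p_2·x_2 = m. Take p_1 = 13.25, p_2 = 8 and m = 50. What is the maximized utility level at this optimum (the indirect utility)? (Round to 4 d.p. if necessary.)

V = 0.2346

Let x_1' = x_1−2, x_2' = x_2−2. MRS = (4/3)·x_2'/x_1' = p_1/p_2.
After buying the subsistence bundle (2, 2), a share 4/7 of the remaining income goes to x_1: x_1* = 2 + 4/7·(m − 2p_1 − 2p_2)/p_1.
Discretionary income = 50 − 2·13.25 − 2·8 = 7.5; x_1* = 2 + 4/7·7.5/13.25 = 2.3235; x_2* = 2 + 3/7·7.5/8 = 2.4018.
Utility at the optimum: U(2.3235, 2.4018) = 0.2346.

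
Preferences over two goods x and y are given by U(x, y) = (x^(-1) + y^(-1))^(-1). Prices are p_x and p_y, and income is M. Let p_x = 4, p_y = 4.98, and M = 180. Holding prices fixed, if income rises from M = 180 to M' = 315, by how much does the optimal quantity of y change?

Δy* = 14.296

From the CES first-order condition, (y/x)^(2) = p_x/p_y.
Solve for the ratio: y/x = [p_x/p_y]^(0.5).
Substitute y = (y/x)·x into the budget: x* = M/(p_x + p_y·(y/x)).
Numerically y/x = 0.896221, so x* = 180/(4 + 4.98·0.896221) = 21.2686 and y* = 0.896221·21.2686 = 19.0614.
At M' = 315: y* = 33.3574. Change: 33.3574 − 19.0614 = 14.296.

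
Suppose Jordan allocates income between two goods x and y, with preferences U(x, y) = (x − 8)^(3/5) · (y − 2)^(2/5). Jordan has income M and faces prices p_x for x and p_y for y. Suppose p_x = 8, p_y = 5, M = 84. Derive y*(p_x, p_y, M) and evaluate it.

y* = 2.8

Let x' = x−8, y' = y−2. MRS = (3/2)·y'/x' = p_x/p_y.
After buying the subsistence bundle (8, 2), a share 0.6 of the remaining income goes to x: x* = 8 + 0.6·(M − 8p_x − 2p_y)/p_x.
Discretionary income = 84 − 8·8 − 2·5 = 10; y* = 2 + 0.4·10/5 = 2.8.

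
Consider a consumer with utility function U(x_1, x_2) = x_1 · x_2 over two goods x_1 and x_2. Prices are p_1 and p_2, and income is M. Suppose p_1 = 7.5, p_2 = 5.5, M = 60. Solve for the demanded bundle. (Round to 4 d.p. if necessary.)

Tangency: MRS = x_2/x_1 = p_1/p_2.
Rearranging, p_2·x_2 = p_1·x_1. Substituting into the budget gives p_1·x_1·(1 + 1) = M.
Demand: x_1*(p_1,p_2,M) = 0.5·M/p_1 and x_2* = 0.5·M/p_2.
At p_1=7.5, p_2=5.5, M=60: x_1* = 0.5·60/7.5 = 4, x_2* = 5.4545.

x_1* = 4, x_2* = 5.4545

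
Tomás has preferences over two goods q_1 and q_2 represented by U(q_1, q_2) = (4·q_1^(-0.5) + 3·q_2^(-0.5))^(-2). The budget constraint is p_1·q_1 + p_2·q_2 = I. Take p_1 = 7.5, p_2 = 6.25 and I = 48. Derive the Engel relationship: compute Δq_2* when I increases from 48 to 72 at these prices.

Δq_2* = 1.6788

MU_q_1 ∝ 4·q_1^(-1.5), MU_q_2 ∝ 3·q_2^(-1.5), so MRS = (4/3)·(q_2/q_1)^(1.5) = p_1/p_2.
Hence q_2/q_1 = ((3/4)·p_1/p_2)^(1/(1.5)), i.e. raised to the 2/3 power.
Substitute q_2 = (q_2/q_1)·q_1 into the budget: q_1* = I/(p_1 + p_2·(q_2/q_1)).
Numerically q_2/q_1 = 0.93217, so q_1* = 48/(7.5 + 6.25·0.93217) = 3.602 and q_2* = 0.93217·3.602 = 3.3576.
At I' = 72: q_2* = 5.0365. Change: 5.0365 − 3.3576 = 1.6788.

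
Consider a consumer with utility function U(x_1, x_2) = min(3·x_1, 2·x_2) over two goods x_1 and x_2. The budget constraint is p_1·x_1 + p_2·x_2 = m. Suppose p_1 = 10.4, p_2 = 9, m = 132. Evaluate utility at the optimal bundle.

V = 16.569

Leontief preferences: the optimum is at the kink where x_1/2 = x_2/3, i.e. x_2 = (3/2)·x_1.
Budget: p_1·x_1 + p_2·(3/2)·x_1 = m, so (2·p_1 + 3·p_2)·x_1 = 2·m.
Demand: x_1*(p_1,p_2,m) = 2·m/(2·p_1 + 3·p_2), x_2* = 3·m/(2·p_1 + 3·p_2).
Here 2·10.4 + 3·9 = 47.8, giving x_1* = 5.523 and x_2* = 8.2845.
Utility at the optimum: U(5.523, 8.2845) = 16.569.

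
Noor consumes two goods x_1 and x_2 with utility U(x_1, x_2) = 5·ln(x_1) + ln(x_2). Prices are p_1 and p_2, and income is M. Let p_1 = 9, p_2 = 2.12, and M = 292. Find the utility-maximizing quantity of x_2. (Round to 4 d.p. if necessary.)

MU_x_1/MU_x_2 = (5·x_2)/(x_1); tangency sets this equal to p_1/p_2.
Rearranging, p_2·x_2 = (1/5)·p_1·x_1. Substituting into the budget gives p_1·x_1·(1 + (1/5)) = M.
Demand: x_1*(p_1,p_2,M) = 5/6·M/p_1 and x_2* = 1/6·M/p_2.
At p_1=9, p_2=2.12, M=292: x_2* = 1/6·292/2.12 = 22.956.

x_2* = 22.956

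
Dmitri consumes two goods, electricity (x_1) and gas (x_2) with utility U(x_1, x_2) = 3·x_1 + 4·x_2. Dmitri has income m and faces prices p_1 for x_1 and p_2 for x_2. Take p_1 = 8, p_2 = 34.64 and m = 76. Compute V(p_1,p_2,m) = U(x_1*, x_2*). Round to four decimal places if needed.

V = 28.5

Perfect substitutes: compare marginal utility per dollar. 3/p_1 vs 4/p_2 → 0.375 vs 0.1155.
x_1 gives more utility per dollar, so spend all income on x_1: x_1* = m/p_1, x_2* = 0.
Numerically: x_1* = 9.5, x_2* = 0.
Utility at the optimum: U(9.5, 0) = 28.5.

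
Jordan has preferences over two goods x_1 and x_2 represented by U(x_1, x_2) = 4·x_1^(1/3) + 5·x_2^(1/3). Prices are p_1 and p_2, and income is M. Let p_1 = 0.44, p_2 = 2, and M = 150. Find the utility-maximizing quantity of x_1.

MRS = MU_x_1/MU_x_2 = (4/5)·(x_2/x_1)^(2/3). Set equal to p_1/p_2.
Hence x_2/x_1 = ((5/4)·p_1/p_2)^(1/(2/3)), i.e. raised to the 1.5 power.
Substitute x_2 = (x_2/x_1)·x_1 into the budget: x_1* = M/(p_1 + p_2·(x_2/x_1)).
Numerically x_2/x_1 = 0.144211, so x_1* = 150/(0.44 + 2·0.144211) = 205.9245.

x_1* = 205.9245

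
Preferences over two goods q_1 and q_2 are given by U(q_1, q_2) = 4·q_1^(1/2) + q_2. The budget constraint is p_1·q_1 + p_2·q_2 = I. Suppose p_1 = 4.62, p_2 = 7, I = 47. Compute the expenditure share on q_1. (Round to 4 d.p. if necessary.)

share on q_1 = 0.9026

Set MRS = p_1/p_2: 2·q_1^(−1/2) = p_1/p_2.
Thus q_1* = (2·p_2/p_1)² — independent of I — with the rest of income spent on q_2.
Plugging in: q_1* = (2·7/4.62)² = 9.1827, q_2* = 0.6537.
Expenditure on q_1: 4.62·9.1827 = 42.4242; share = 0.9026.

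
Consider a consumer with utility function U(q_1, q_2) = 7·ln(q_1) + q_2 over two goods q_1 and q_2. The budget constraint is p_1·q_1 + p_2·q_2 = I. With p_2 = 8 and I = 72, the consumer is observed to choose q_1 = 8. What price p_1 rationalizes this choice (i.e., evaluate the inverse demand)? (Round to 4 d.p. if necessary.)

Set MRS = p_1/p_2: (7/q_1)/1 = p_1/p_2.
So q_1*(p_1,p_2) = 7·p_2/p_1, independent of income; and q_2* = (I − 7·p_2)/p_2.
Set q_1* = 8 in the demand function and solve for p_1: p_1 = 7.

p_1 = 7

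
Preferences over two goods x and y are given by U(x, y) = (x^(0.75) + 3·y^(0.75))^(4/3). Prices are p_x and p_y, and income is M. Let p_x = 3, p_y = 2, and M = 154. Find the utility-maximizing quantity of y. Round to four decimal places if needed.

With the ratio pinned down, the budget gives x* = M/(p_x + p_y·(y/x)) and y* = (y/x)·x*.
Numerically y/x = 410.0625, so x* = 154/(3 + 2·410.0625) = 0.1871 and y* = 410.0625·0.1871 = 76.7194.

y* = 76.7194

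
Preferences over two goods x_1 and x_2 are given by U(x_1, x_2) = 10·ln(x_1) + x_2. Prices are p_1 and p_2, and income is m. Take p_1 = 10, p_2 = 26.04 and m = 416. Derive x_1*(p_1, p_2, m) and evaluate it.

MU_x_1 = 10/x_1, MU_x_2 = 1. Tangency: 10/x_1 = p_1/p_2.
So x_1*(p_1,p_2) = 10·p_2/p_1, independent of income; and x_2* = (m − 10·p_2)/p_2.
At the given prices: x_1* = 10·26.04/10 = 26.04.

x_1* = 26.04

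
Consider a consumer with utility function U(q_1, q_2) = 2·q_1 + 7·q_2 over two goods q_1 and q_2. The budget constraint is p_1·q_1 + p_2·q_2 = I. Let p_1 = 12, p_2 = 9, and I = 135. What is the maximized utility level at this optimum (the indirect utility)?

q_2 gives more utility per dollar, so spend all income on q_2: q_2* = I/p_2, q_1* = 0.
Numerically: q_1* = 0, q_2* = 15.
Utility at the optimum: U(0, 15) = 105.

V = 105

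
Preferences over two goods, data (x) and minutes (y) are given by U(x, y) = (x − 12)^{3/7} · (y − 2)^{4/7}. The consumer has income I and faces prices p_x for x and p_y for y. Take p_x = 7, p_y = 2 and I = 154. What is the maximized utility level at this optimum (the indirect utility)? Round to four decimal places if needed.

V = 9.7445

Substituting into the budget: x* = 12 + 3/7·(I − 12·p_x − 2·p_y)/p_x, and y* = 2 + 4/7·(…)/p_y.
Discretionary income = 154 − 12·7 − 2·2 = 66; x* = 12 + 3/7·66/7 = 16.0408; y* = 2 + 4/7·66/2 = 20.8571.
Utility at the optimum: U(16.0408, 20.8571) = 9.7445.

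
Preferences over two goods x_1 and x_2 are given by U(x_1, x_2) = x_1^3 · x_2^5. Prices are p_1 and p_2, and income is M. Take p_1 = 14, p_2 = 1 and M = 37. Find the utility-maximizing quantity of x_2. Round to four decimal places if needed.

Demand: x_1*(p_1,p_2,M) = 0.375·M/p_1 and x_2* = 0.625·M/p_2.
At p_1=14, p_2=1, M=37: x_2* = 0.625·37/1 = 23.125.

x_2* = 23.125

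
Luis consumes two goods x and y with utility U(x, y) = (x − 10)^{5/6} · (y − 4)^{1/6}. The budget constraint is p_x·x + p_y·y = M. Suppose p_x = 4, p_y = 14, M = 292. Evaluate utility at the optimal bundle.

MRS = 5·(y−4)/(x−10). Tangency with p_x/p_y gives y−4 = (1/5)·(p_x/p_y)·(x−10).
After buying the subsistence bundle (10, 4), a share 5/6 of the remaining income goes to x: x* = 10 + 5/6·(M − 10p_x − 4p_y)/p_x.
Discretionary income = 292 − 10·4 − 4·14 = 196; x* = 10 + 5/6·196/4 = 50.8333; y* = 4 + 1/6·196/14 = 6.3333.
Utility at the optimum: U(50.8333, 6.3333) = 25.3421.

V = 25.3421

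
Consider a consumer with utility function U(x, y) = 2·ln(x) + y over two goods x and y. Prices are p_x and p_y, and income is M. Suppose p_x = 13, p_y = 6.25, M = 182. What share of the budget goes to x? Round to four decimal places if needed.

share on x = 0.0687

MU_x = 2/x, MU_y = 1. Tangency: 2/x = p_x/p_y.
So x*(p_x,p_y) = 2·p_y/p_x, independent of income; and y* = (M − 2·p_y)/p_y.
At the given prices: x* = 2·6.25/13 = 0.9615, and y* = 27.12.
Expenditure on x: 13·0.9615 = 12.5; share = 0.0687.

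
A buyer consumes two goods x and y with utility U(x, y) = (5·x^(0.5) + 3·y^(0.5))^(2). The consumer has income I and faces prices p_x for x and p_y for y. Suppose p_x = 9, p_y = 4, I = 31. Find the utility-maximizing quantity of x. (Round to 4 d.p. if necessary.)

x* = 1.903

MU_x ∝ 5·x^(-0.5), MU_y ∝ 3·y^(-0.5), so MRS = (5/3)·(y/x)^(0.5) = p_x/p_y.
Solve for the ratio: y/x = [(3/5)·p_x/p_y]^(2).
Substitute y = (y/x)·x into the budget: x* = I/(p_x + p_y·(y/x)).
Numerically y/x = 1.8225, so x* = 31/(9 + 4·1.8225) = 1.903.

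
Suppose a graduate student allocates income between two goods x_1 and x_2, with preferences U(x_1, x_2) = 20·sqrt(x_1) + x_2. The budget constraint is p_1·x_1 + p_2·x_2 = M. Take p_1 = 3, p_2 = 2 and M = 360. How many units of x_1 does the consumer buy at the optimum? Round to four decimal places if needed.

MU_x_1 = 10/√x_1, MU_x_2 = 1. Tangency: 10/√x_1 = p_1/p_2.
Thus x_1* = (10·p_2/p_1)² — independent of M — with the rest of income spent on x_2.
Plugging in: x_1* = (10·2/3)² = 44.4444.

x_1* = 44.4444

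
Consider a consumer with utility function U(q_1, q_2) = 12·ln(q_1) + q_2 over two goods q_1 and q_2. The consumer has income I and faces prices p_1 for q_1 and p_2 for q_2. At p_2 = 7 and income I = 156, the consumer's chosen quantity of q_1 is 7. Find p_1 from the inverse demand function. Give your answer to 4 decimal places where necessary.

p_1 = 12

MU_q_1 = 12/q_1, MU_q_2 = 1. Tangency: 12/q_1 = p_1/p_2.
So q_1*(p_1,p_2) = 12·p_2/p_1, independent of income; and q_2* = (I − 12·p_2)/p_2.
Set q_1* = 7 in the demand function and solve for p_1: p_1 = 12.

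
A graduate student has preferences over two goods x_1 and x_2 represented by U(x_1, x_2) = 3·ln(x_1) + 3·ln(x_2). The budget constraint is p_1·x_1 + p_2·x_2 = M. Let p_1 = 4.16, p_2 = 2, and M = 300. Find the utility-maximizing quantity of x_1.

x_1* = 36.0577

Tangency: MRS = x_2/x_1 = p_1/p_2.
So 3·p_2·x_2 = 3·p_1·x_1; combined with the budget, a share 0.5 of income goes to x_1.
Demand: x_1*(p_1,p_2,M) = 0.5·M/p_1 and x_2* = 0.5·M/p_2.
At p_1=4.16, p_2=2, M=300: x_1* = 0.5·300/4.16 = 36.0577.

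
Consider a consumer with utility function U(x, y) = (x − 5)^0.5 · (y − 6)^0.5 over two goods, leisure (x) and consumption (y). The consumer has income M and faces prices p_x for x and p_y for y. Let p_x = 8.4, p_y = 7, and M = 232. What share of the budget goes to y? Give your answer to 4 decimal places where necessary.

Substituting into the budget: x* = 5 + 0.5·(M − 5·p_x − 6·p_y)/p_x, and y* = 6 + 0.5·(…)/p_y.
Discretionary income = 232 − 5·8.4 − 6·7 = 148; x* = 5 + 0.5·148/8.4 = 13.8095; y* = 6 + 0.5·148/7 = 16.5714.
Expenditure on y: 7·16.5714 = 116; share = 0.5.

share on y = 0.5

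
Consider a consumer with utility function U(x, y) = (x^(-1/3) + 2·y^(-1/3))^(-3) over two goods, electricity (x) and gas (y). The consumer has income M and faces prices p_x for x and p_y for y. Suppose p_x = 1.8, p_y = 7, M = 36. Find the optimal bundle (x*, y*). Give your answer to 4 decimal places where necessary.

MU_x ∝ x^(-4/3), MU_y ∝ 2·y^(-4/3), so MRS = (1/2)·(y/x)^(4/3) = p_x/p_y.
Solve for the ratio: y/x = [2·p_x/p_y]^(0.75).
Substitute y = (y/x)·x into the budget: x* = M/(p_x + p_y·(y/x)).
Numerically y/x = 0.6073, so x* = 36/(1.8 + 7·0.6073) = 5.9493 and y* = 0.6073·5.9493 = 3.613.

x* = 5.9493, y* = 3.613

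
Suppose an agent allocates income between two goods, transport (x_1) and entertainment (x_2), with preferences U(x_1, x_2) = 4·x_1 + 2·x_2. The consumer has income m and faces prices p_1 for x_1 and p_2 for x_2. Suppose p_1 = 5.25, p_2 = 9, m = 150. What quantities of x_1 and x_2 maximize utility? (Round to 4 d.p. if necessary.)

x_1* = 28.5714, x_2* = 0

Perfect substitutes: compare marginal utility per dollar. 4/p_1 vs 2/p_2 → 0.7619 vs 0.2222.
x_1 gives more utility per dollar, so spend all income on x_1: x_1* = m/p_1, x_2* = 0.
Numerically: x_1* = 28.5714, x_2* = 0.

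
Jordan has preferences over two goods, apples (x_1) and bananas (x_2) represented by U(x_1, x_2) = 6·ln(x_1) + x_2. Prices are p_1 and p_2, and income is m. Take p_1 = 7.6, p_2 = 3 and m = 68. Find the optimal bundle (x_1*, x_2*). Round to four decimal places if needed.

x_1* = 2.3684, x_2* = 16.6667

MU_x_1 = 6/x_1, MU_x_2 = 1. Tangency: 6/x_1 = p_1/p_2.
So x_1*(p_1,p_2) = 6·p_2/p_1, independent of income; and x_2* = (m − 6·p_2)/p_2.
At the given prices: x_1* = 6·3/7.6 = 2.3684, and x_2* = 16.6667.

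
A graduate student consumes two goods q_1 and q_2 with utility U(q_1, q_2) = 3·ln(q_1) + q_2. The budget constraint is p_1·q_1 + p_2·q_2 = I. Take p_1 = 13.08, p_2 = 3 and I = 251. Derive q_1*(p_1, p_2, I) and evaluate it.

q_1* = 0.6881

Set MRS = p_1/p_2: (3/q_1)/1 = p_1/p_2.
So q_1*(p_1,p_2) = 3·p_2/p_1, independent of income; and q_2* = (I − 3·p_2)/p_2.
At the given prices: q_1* = 3·3/13.08 = 0.6881.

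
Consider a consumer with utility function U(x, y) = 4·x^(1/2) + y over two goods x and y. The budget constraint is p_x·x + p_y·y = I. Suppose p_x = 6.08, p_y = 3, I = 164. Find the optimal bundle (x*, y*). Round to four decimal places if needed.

x* = 0.9739, y* = 52.693

MU_x = 2/√x, MU_y = 1. Tangency: 2/√x = p_x/p_y.
Thus x* = (2·p_y/p_x)² — independent of I — with the rest of income spent on y.
Plugging in: x* = (2·3/6.08)² = 0.9739, y* = 52.693.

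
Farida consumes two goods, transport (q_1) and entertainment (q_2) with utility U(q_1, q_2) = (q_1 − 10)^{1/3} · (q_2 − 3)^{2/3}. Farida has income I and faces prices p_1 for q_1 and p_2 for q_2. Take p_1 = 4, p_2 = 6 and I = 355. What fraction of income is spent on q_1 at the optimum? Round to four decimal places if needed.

MRS = (1/2)·(q_2−3)/(q_1−10). Tangency with p_1/p_2 gives q_2−3 = 2·(p_1/p_2)·(q_1−10).
After buying the subsistence bundle (10, 3), a share 1/3 of the remaining income goes to q_1: q_1* = 10 + 1/3·(I − 10p_1 − 3p_2)/p_1.
Discretionary income = 355 − 10·4 − 3·6 = 297; q_1* = 10 + 1/3·297/4 = 34.75; q_2* = 3 + 2/3·297/6 = 36.
Expenditure on q_1: 4·34.75 = 139; share = 0.3915.

share on q_1 = 0.3915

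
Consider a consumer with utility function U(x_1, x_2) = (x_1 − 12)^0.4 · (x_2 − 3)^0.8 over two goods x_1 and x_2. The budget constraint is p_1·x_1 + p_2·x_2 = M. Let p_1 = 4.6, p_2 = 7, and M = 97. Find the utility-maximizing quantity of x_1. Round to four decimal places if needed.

Discretionary income = 97 − 12·4.6 − 3·7 = 20.8; x_1* = 12 + 1/3·20.8/4.6 = 13.5072.

x_1* = 13.5072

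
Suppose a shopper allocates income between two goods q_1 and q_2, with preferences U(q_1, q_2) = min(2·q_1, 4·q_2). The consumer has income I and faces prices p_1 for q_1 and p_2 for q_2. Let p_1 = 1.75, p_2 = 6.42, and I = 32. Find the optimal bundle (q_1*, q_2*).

q_1* = 6.4516, q_2* = 3.2258

Here 4·1.75 + 2·6.42 = 19.84, giving q_1* = 6.4516 and q_2* = 3.2258.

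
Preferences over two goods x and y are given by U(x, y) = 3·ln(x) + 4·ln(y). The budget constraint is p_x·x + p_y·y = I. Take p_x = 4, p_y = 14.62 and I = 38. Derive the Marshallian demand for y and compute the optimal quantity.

MU_x/MU_y = (3·y)/(4·x); tangency sets this equal to p_x/p_y.
So 3·p_y·y = 4·p_x·x; combined with the budget, a share 3/7 of income goes to x.
Demand: x*(p_x,p_y,I) = 3/7·I/p_x and y* = 4/7·I/p_y.
At p_x=4, p_y=14.62, I=38: y* = 4/7·38/14.62 = 1.4852.

y* = 1.4852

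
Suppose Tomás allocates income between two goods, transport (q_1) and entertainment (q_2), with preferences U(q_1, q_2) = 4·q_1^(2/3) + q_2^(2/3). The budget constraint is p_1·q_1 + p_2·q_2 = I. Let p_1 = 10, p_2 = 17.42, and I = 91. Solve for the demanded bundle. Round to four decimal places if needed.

From the CES first-order condition, 4·(q_2/q_1)^(1/3) = p_1/p_2.
Hence q_2/q_1 = ((1/4)·p_1/p_2)^(1/(1/3)), i.e. raised to the 3 power.
Substitute q_2 = (q_2/q_1)·q_1 into the budget: q_1* = I/(p_1 + p_2·(q_2/q_1)).
Numerically q_2/q_1 = 0.002956, so q_1* = 91/(10 + 17.42·0.002956) = 9.0534 and q_2* = 0.002956·9.0534 = 0.0268.

q_1* = 9.0534, q_2* = 0.0268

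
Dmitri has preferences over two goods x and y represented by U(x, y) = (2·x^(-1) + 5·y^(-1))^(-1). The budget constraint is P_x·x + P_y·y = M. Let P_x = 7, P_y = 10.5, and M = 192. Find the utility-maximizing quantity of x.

x* = 9.3406

With the ratio pinned down, the budget gives x* = M/(P_x + P_y·(y/x)) and y* = (y/x)·x*.
Numerically y/x = 1.290994, so x* = 192/(7 + 10.5·1.290994) = 9.3406.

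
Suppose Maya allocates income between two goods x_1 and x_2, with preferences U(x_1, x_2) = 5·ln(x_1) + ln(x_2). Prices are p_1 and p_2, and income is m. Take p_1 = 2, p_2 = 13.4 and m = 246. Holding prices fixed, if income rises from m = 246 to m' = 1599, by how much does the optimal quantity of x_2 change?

Δx_2* = 16.8284

The MRS is 5·x_2/x_1. Set MRS = p_1/p_2.
So 5·p_2·x_2 = p_1·x_1; combined with the budget, a share 5/6 of income goes to x_1.
Demand: x_1*(p_1,p_2,m) = 5/6·m/p_1 and x_2* = 1/6·m/p_2.
At p_1=2, p_2=13.4, m=246: x_2* = 1/6·246/13.4 = 3.0597.
At m' = 1599: x_2* = 19.8881. Change: 19.8881 − 3.0597 = 16.8284.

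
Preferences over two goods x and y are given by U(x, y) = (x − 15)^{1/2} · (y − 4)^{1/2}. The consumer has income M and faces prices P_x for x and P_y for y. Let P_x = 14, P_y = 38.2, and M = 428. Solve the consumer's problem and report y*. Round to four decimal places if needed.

Let x' = x−15, y' = y−4. MRS = y'/x' = P_x/P_y.
Substituting into the budget: x* = 15 + 0.5·(M − 15·P_x − 4·P_y)/P_x, and y* = 4 + 0.5·(…)/P_y.
Discretionary income = 428 − 15·14 − 4·38.2 = 65.2; y* = 4 + 0.5·65.2/38.2 = 4.8534.

y* = 4.8534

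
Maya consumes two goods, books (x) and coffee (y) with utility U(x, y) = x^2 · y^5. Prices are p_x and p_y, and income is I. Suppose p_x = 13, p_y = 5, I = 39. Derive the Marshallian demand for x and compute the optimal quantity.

x* = 0.8571

The MRS is (2/5)·y/x. Set MRS = p_x/p_y.
So 2·p_y·y = 5·p_x·x; combined with the budget, a share 2/7 of income goes to x.
Demand: x*(p_x,p_y,I) = 2/7·I/p_x and y* = 5/7·I/p_y.
At p_x=13, p_y=5, I=39: x* = 2/7·39/13 = 0.8571.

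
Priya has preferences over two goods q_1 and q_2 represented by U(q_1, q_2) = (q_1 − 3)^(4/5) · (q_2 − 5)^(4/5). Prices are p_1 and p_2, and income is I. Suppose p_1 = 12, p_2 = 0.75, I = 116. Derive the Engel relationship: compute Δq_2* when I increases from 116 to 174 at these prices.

Δq_2* = 38.6667

MRS = (q_2−5)/(q_1−3). Tangency with p_1/p_2 gives q_2−5 = (p_1/p_2)·(q_1−3).
After buying the subsistence bundle (3, 5), a share 0.5 of the remaining income goes to q_1: q_1* = 3 + 0.5·(I − 3p_1 − 5p_2)/p_1.
Discretionary income = 116 − 3·12 − 5·0.75 = 76.25; q_2* = 5 + 0.5·76.25/0.75 = 55.8333.
At I' = 174: q_2* = 94.5. Change: 94.5 − 55.8333 = 38.6667.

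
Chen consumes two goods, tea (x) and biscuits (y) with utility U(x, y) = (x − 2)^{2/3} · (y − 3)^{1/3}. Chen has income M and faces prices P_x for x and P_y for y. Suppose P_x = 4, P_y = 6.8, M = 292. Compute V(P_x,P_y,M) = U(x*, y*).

V = 29.2169

MRS = 2·(y−3)/(x−2). Tangency with P_x/P_y gives y−3 = (1/2)·(P_x/P_y)·(x−2).
After buying the subsistence bundle (2, 3), a share 2/3 of the remaining income goes to x: x* = 2 + 2/3·(M − 2P_x − 3P_y)/P_x.
Discretionary income = 292 − 2·4 − 3·6.8 = 263.6; x* = 2 + 2/3·263.6/4 = 45.9333; y* = 3 + 1/3·263.6/6.8 = 15.9216.
Utility at the optimum: U(45.9333, 15.9216) = 29.2169.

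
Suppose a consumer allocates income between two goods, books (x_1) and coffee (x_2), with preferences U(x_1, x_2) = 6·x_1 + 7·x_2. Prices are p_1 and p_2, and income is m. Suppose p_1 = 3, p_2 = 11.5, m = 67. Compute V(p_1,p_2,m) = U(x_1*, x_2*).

V = 134

Linear utility — the consumer picks whichever good has higher MU/price: 6/3 = 2 vs 7/11.5 = 0.6087.
x_1 gives more utility per dollar, so spend all income on x_1: x_1* = m/p_1, x_2* = 0.
Numerically: x_1* = 22.3333, x_2* = 0.
Utility at the optimum: U(22.3333, 0) = 134.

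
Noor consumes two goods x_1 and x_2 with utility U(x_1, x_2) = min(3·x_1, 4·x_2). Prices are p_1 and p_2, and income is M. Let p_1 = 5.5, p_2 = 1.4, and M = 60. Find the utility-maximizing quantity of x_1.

x_1* = 9.1603

Here 4·5.5 + 3·1.4 = 26.2, giving x_1* = 9.1603.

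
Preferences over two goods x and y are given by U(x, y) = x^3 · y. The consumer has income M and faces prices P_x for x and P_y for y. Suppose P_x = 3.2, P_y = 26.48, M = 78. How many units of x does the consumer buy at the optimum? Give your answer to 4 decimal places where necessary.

The MRS is 3·y/x. Set MRS = P_x/P_y.
So 3·P_y·y = P_x·x; combined with the budget, a share 0.75 of income goes to x.
Demand: x*(P_x,P_y,M) = 0.75·M/P_x and y* = 0.25·M/P_y.
At P_x=3.2, P_y=26.48, M=78: x* = 0.75·78/3.2 = 18.2812.

x* = 18.2812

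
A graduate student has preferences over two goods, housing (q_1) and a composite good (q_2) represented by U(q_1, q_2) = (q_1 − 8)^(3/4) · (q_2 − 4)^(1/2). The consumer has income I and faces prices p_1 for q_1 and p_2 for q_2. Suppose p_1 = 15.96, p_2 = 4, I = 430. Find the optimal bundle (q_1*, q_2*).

q_1* = 18.7639, q_2* = 32.632

MRS = (3/2)·(q_2−4)/(q_1−8). Tangency with p_1/p_2 gives q_2−4 = (2/3)·(p_1/p_2)·(q_1−8).
Substituting into the budget: q_1* = 8 + 0.6·(I − 8·p_1 − 4·p_2)/p_1, and q_2* = 4 + 0.4·(…)/p_2.
Discretionary income = 430 − 8·15.96 − 4·4 = 286.32; q_1* = 8 + 0.6·286.32/15.96 = 18.7639; q_2* = 4 + 0.4·286.32/4 = 32.632.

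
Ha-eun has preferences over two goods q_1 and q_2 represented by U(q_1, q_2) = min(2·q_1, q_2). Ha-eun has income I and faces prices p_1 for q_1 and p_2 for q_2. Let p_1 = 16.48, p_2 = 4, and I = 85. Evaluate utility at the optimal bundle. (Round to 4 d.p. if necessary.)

V = 6.9444

Leontief preferences: the optimum is at the kink where q_1/1 = q_2/2, i.e. q_2 = 2·q_1.
Budget: p_1·q_1 + p_2·2·q_1 = I, so (p_1 + 2·p_2)·q_1 = I.
Demand: q_1*(p_1,p_2,I) = I/(p_1 + 2·p_2), q_2* = 2·I/(p_1 + 2·p_2).
Here 16.48 + 2·4 = 24.48, giving q_1* = 3.4722 and q_2* = 6.9444.
Utility at the optimum: U(3.4722, 6.9444) = 6.9444.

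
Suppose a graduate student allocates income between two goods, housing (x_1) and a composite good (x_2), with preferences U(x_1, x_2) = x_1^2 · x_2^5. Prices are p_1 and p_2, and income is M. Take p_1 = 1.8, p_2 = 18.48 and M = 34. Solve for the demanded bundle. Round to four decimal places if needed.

MU_x_1/MU_x_2 = (2·x_2)/(5·x_1); tangency sets this equal to p_1/p_2.
Rearranging, p_2·x_2 = (5/2)·p_1·x_1. Substituting into the budget gives p_1·x_1·(1 + (5/2)) = M.
Demand: x_1*(p_1,p_2,M) = 2/7·M/p_1 and x_2* = 5/7·M/p_2.
At p_1=1.8, p_2=18.48, M=34: x_1* = 2/7·34/1.8 = 5.3968, x_2* = 1.3142.

x_1* = 5.3968, x_2* = 1.3142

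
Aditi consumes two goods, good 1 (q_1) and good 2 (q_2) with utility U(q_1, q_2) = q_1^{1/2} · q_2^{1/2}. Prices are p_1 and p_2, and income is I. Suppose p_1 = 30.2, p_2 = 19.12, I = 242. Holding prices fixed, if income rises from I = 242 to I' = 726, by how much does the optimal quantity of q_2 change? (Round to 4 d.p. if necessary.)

Tangency: MRS = q_2/q_1 = p_1/p_2.
So 0.5·p_2·q_2 = 0.5·p_1·q_1; combined with the budget, a share 0.5 of income goes to q_1.
Demand: q_1*(p_1,p_2,I) = 0.5·I/p_1 and q_2* = 0.5·I/p_2.
At p_1=30.2, p_2=19.12, I=242: q_2* = 0.5·242/19.12 = 6.3285.
At I' = 726: q_2* = 18.9854. Change: 18.9854 − 6.3285 = 12.6569.

Δq_2* = 12.6569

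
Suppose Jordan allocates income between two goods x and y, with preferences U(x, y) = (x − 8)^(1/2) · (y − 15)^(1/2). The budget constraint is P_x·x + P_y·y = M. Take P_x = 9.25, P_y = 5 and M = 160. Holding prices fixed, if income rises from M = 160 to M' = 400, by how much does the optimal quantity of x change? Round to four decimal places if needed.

Δx* = 12.973

This is Cobb-Douglas in (x−8, y−15): tangency gives 0.5·P_y·(y−15) = 0.5·P_x·(x−8).
Substituting into the budget: x* = 8 + 0.5·(M − 8·P_x − 15·P_y)/P_x, and y* = 15 + 0.5·(…)/P_y.
Discretionary income = 160 − 8·9.25 − 15·5 = 11; x* = 8 + 0.5·11/9.25 = 8.5946.
At M' = 400: x* = 21.5676. Change: 21.5676 − 8.5946 = 12.973.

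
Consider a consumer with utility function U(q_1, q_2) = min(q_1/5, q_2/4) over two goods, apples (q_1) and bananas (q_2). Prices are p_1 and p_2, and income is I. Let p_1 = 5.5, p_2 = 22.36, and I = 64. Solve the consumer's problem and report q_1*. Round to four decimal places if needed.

Demand: q_1*(p_1,p_2,I) = 5·I/(5·p_1 + 4·p_2), q_2* = 4·I/(5·p_1 + 4·p_2).
Here 5·5.5 + 4·22.36 = 116.94, giving q_1* = 2.7364.

q_1* = 2.7364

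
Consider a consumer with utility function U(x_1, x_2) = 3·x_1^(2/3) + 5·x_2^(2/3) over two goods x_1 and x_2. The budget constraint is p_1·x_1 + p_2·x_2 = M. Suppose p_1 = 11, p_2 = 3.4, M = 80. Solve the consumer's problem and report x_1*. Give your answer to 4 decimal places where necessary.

x_1* = 0.147

Substitute x_2 = (x_2/x_1)·x_1 into the budget: x_1* = M/(p_1 + p_2·(x_2/x_1)).
Numerically x_2/x_1 = 156.778878, so x_1* = 80/(11 + 3.4·156.778878) = 0.147.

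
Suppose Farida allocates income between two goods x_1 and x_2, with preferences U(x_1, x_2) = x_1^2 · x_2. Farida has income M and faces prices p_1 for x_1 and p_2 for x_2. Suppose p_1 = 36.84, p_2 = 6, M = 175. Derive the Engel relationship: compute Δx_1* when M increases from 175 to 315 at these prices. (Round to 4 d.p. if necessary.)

Δx_1* = 2.5335

The MRS is 2·x_2/x_1. Set MRS = p_1/p_2.
Rearranging, p_2·x_2 = (1/2)·p_1·x_1. Substituting into the budget gives p_1·x_1·(1 + (1/2)) = M.
Demand: x_1*(p_1,p_2,M) = 2/3·M/p_1 and x_2* = 1/3·M/p_2.
At p_1=36.84, p_2=6, M=175: x_1* = 2/3·175/36.84 = 3.1668.
At M' = 315: x_1* = 5.7003. Change: 5.7003 − 3.1668 = 2.5335.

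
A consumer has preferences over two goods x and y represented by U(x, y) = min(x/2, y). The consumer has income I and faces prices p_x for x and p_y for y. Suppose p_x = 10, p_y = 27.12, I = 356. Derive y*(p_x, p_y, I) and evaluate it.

y* = 7.5552

Here 2·10 + 27.12 = 47.12, giving y* = 7.5552.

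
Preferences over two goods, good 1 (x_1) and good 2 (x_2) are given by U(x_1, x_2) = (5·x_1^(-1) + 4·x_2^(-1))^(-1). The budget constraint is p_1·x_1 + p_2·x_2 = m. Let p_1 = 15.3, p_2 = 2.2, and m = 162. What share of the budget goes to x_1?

share on x_1 = 0.7467

Substitute x_2 = (x_2/x_1)·x_1 into the budget: x_1* = m/(p_1 + p_2·(x_2/x_1)).
Numerically x_2/x_1 = 2.358736, so x_1* = 162/(15.3 + 2.2·2.358736) = 7.9066 and x_2* = 2.358736·7.9066 = 18.6496.
Expenditure on x_1: 15.3·7.9066 = 120.9709; share = 0.7467.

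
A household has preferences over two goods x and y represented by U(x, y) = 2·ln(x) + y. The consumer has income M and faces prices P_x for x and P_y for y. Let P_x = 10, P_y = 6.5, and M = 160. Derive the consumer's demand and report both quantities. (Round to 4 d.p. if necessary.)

x* = 1.3, y* = 22.6154

MU_x = 2/x, MU_y = 1. Tangency: 2/x = P_x/P_y.
So x*(P_x,P_y) = 2·P_y/P_x, independent of income; and y* = (M − 2·P_y)/P_y.
At the given prices: x* = 2·6.5/10 = 1.3, and y* = 22.6154.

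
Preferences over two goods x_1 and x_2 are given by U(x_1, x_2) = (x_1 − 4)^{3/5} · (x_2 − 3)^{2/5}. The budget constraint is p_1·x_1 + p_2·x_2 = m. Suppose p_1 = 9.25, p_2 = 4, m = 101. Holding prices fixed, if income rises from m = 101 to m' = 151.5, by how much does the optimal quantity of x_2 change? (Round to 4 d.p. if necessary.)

Δx_2* = 5.05

This is Cobb-Douglas in (x_1−4, x_2−3): tangency gives 0.6·p_2·(x_2−3) = 0.4·p_1·(x_1−4).
Substituting into the budget: x_1* = 4 + 0.6·(m − 4·p_1 − 3·p_2)/p_1, and x_2* = 3 + 0.4·(…)/p_2.
Discretionary income = 101 − 4·9.25 − 3·4 = 52; x_2* = 3 + 0.4·52/4 = 8.2.
At m' = 151.5: x_2* = 13.25. Change: 13.25 − 8.2 = 5.05.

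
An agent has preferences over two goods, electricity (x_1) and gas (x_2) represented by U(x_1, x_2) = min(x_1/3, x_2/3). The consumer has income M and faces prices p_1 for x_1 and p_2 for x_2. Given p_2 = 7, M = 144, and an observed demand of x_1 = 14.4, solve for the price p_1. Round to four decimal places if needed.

Leontief preferences: the optimum is at the kink where x_1/3 = x_2/3, i.e. x_2 = x_1.
Budget: p_1·x_1 + p_2·x_1 = M, so (3·p_1 + 3·p_2)·x_1 = 3·M.
Demand: x_1*(p_1,p_2,M) = 3·M/(3·p_1 + 3·p_2), x_2* = 3·M/(3·p_1 + 3·p_2).
Set x_1* = 14.4 in the demand function and solve for p_1: p_1 = 3.

p_1 = 3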